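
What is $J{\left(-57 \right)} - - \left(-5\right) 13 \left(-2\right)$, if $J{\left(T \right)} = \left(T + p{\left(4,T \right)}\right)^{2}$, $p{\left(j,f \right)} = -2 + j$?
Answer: $3155$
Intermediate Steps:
$J{\left(T \right)} = \left(2 + T\right)^{2}$ ($J{\left(T \right)} = \left(T + \left(-2 + 4\right)\right)^{2} = \left(T + 2\right)^{2} = \left(2 + T\right)^{2}$)
$J{\left(-57 \right)} - - \left(-5\right) 13 \left(-2\right) = \left(2 - 57\right)^{2} - - \left(-5\right) 13 \left(-2\right) = \left(-55\right)^{2} - - \left(-65\right) \left(-2\right) = 3025 - \left(-1\right) 130 = 3025 - -130 = 3025 + 130 = 3155$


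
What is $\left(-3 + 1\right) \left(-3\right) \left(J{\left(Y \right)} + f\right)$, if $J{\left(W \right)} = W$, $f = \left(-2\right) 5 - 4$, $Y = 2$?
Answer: $-72$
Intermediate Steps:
$f = -14$ ($f = -10 - 4 = -14$)
$\left(-3 + 1\right) \left(-3\right) \left(J{\left(Y \right)} + f\right) = \left(-3 + 1\right) \left(-3\right) \left(2 - 14\right) = \left(-2\right) \left(-3\right) \left(-12\right) = 6 \left(-12\right) = -72$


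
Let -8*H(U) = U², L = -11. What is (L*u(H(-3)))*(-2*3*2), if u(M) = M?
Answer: -297/2 ≈ -148.50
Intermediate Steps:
H(U) = -U²/8
(L*u(H(-3)))*(-2*3*2) = (-(-11)*(-3)²/8)*(-2*3*2) = (-(-11)*9/8)*(-6*2) = -11*(-9/8)*(-12) = (99/8)*(-12) = -297/2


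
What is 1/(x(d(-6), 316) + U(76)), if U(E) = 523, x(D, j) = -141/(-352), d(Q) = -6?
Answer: 352/184237 ≈ 0.0019106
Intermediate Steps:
x(D, j) = 141/352 (x(D, j) = -141*(-1/352) = 141/352)
1/(x(d(-6), 316) + U(76)) = 1/(141/352 + 523) = 1/(184237/352) = 352/184237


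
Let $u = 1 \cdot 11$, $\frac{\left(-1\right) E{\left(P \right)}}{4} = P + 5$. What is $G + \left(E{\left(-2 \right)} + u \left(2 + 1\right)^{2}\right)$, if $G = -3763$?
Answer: $-3676$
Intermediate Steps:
$E{\left(P \right)} = -20 - 4 P$ ($E{\left(P \right)} = - 4 \left(P + 5\right) = - 4 \left(5 + P\right) = -20 - 4 P$)
$u = 11$
$G + \left(E{\left(-2 \right)} + u \left(2 + 1\right)^{2}\right) = -3763 + \left(\left(-20 - -8\right) + 11 \left(2 + 1\right)^{2}\right) = -3763 + \left(\left(-20 + 8\right) + 11 \cdot 3^{2}\right) = -3763 + \left(-12 + 11 \cdot 9\right) = -3763 + \left(-12 + 99\right) = -3763 + 87 = -3676$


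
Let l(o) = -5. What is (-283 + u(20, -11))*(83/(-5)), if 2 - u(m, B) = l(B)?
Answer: 22908/5 ≈ 4581.6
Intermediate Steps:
u(m, B) = 7 (u(m, B) = 2 - 1*(-5) = 2 + 5 = 7)
(-283 + u(20, -11))*(83/(-5)) = (-283 + 7)*(83/(-5)) = -22908*(-1)/5 = -276*(-83/5) = 22908/5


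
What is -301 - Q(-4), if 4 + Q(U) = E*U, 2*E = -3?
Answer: -303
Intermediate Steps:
E = -3/2 (E = (½)*(-3) = -3/2 ≈ -1.5000)
Q(U) = -4 - 3*U/2
-301 - Q(-4) = -301 - (-4 - 3/2*(-4)) = -301 - (-4 + 6) = -301 - 1*2 = -301 - 2 = -303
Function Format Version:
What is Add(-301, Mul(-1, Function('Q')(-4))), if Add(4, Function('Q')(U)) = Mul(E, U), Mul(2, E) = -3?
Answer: -303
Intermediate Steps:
E = Rational(-3, 2) (E = Mul(Rational(1, 2), -3) = Rational(-3, 2) ≈ -1.5000)
Function('Q')(U) = Add(-4, Mul(Rational(-3, 2), U))
Add(-301, Mul(-1, Function('Q')(-4))) = Add(-301, Mul(-1, Add(-4, Mul(Rational(-3, 2), -4)))) = Add(-301, Mul(-1, Add(-4, 6))) = Add(-301, Mul(-1, 2)) = Add(-301, -2) = -303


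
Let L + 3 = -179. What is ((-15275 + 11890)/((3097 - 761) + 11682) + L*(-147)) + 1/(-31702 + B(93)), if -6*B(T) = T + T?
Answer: 11900959842053/444833194 ≈ 26754.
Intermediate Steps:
L = -182 (L = -3 - 179 = -182)
B(T) = -T/3 (B(T) = -(T + T)/6 = -T/3)
((-15275 + 11890)/((3097 - 761) + 11682) + L*(-147)) + 1/(-31702 + B(93)) = ((-15275 + 11890)/((3097 - 761) + 11682) - 182*(-147)) + 1/(-31702 - ⅓*93) = (-3385/(2336 + 11682) + 26754) + 1/(-31702 - 31) = (-3385/14018 + 26754) + 1/(-31733) = (-3385*1/14018 + 26754) - 1/31733 = (-3385/14018 + 26754) - 1/31733 = 375034187/14018 - 1/31733 = 11900959842053/444833194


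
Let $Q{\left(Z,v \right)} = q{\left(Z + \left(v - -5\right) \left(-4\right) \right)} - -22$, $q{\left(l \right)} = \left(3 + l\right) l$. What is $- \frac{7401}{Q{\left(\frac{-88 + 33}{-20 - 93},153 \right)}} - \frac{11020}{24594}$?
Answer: $- \frac{29089442977193}{62327121432420} \approx -0.46672$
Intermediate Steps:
$q{\left(l \right)} = l \left(3 + l\right)$
$Q{\left(Z,v \right)} = 22 + \left(-20 + Z - 4 v\right) \left(-17 + Z - 4 v\right)$ ($Q{\left(Z,v \right)} = \left(Z + \left(v - -5\right) \left(-4\right)\right) \left(3 + \left(Z + \left(v - -5\right) \left(-4\right)\right)\right) - -22 = \left(Z + \left(v + 5\right) \left(-4\right)\right) \left(3 + \left(Z + \left(v + 5\right) \left(-4\right)\right)\right) + 22 = \left(Z + \left(5 + v\right) \left(-4\right)\right) \left(3 + \left(Z + \left(5 + v\right) \left(-4\right)\right)\right) + 22 = \left(Z - \left(20 + 4 v\right)\right) \left(3 - \left(20 - Z + 4 v\right)\right) + 22 = \left(-20 + Z - 4 v\right) \left(3 - \left(20 - Z + 4 v\right)\right) + 22 = \left(-20 + Z - 4 v\right) \left(-17 + Z - 4 v\right) + 22 = 22 + \left(-20 + Z - 4 v\right) \left(-17 + Z - 4 v\right)$)
$- \frac{7401}{Q{\left(\frac{-88 + 33}{-20 - 93},153 \right)}} - \frac{11020}{24594} = - \frac{7401}{22 + \left(17 - \frac{-88 + 33}{-20 - 93} + 4 \cdot 153\right) \left(20 - \frac{-88 + 33}{-20 - 93} + 4 \cdot 153\right)} - \frac{11020}{24594} = - \frac{7401}{22 + \left(17 - - \frac{55}{-113} + 612\right) \left(20 - - \frac{55}{-113} + 612\right)} - \frac{5510}{12297} = - \frac{7401}{22 + \left(17 - \left(-55\right) \left(- \frac{1}{113}\right) + 612\right) \left(20 - \left(-55\right) \left(- \frac{1}{113}\right) + 612\right)} - \frac{5510}{12297} = - \frac{7401}{22 + \left(17 - \frac{55}{113} + 612\right) \left(20 - \frac{55}{113} + 612\right)} - \frac{5510}{12297} = - \frac{7401}{22 + \frac{71022}{113} \cdot \frac{71361}{113}} - \frac{5510}{12297} = - \frac{7401}{22 + \frac{5068200942}{12769}} - \frac{5510}{12297} = - \frac{7401}{\frac{5068481860}{12769}} - \frac{5510}{12297} = \left(-7401\right) \frac{12769}{5068481860} - \frac{5510}{12297} = - \frac{94503369}{5068481860} - \frac{5510}{12297} = - \frac{29089442977193}{62327121432420}$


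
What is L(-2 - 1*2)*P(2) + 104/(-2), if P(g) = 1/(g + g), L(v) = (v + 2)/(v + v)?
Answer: -831/16 ≈ -51.938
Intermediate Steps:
L(v) = (2 + v)/(2*v) (L(v) = (2 + v)/((2*v)) = (2 + v)*(1/(2*v)) = (2 + v)/(2*v))
P(g) = 1/(2*g)
L(-2 - 1*2)*P(2) + 104/(-2) = ((2 + (-2 - 1*2))/(2*(-2 - 1*2)))*((1/2)/2) + 104/(-2) = ((2 + (-2 - 2))/(2*(-2 - 2)))*((1/2)*(1/2)) + 104*(-1/2) = ((1/2)*(2 - 4)/(-4))*(1/4) - 52 = ((1/2)*(-1/4)*(-2))*(1/4) - 52 = (1/4)*(1/4) - 52 = 1/16 - 52 = -831/16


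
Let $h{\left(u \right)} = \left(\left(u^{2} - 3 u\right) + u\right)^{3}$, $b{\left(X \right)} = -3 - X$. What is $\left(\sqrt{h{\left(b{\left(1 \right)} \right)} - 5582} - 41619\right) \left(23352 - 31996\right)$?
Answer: $359754636 - 8644 \sqrt{8242} \approx 3.5897 \cdot 10^{8}$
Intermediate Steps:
$h{\left(u \right)} = \left(u^{2} - 2 u\right)^{3}$
$\left(\sqrt{h{\left(b{\left(1 \right)} \right)} - 5582} - 41619\right) \left(23352 - 31996\right) = \left(\sqrt{\left(-3 - 1\right)^{3} \left(-2 - 4\right)^{3} - 5582} - 41619\right) \left(23352 - 31996\right) = \left(\sqrt{\left(-3 - 1\right)^{3} \left(-2 - 4\right)^{3} - 5582} - 41619\right) \left(-8644\right) = \left(\sqrt{\left(-4\right)^{3} \left(-2 - 4\right)^{3} - 5582} - 41619\right) \left(-8644\right) = \left(\sqrt{- 64 \left(-6\right)^{3} - 5582} - 41619\right) \left(-8644\right) = \left(\sqrt{\left(-64\right) \left(-216\right) - 5582} - 41619\right) \left(-8644\right) = \left(\sqrt{13824 - 5582} - 41619\right) \left(-8644\right) = \left(\sqrt{8242} - 41619\right) \left(-8644\right) = \left(-41619 + \sqrt{8242}\right) \left(-8644\right) = 359754636 - 8644 \sqrt{8242}$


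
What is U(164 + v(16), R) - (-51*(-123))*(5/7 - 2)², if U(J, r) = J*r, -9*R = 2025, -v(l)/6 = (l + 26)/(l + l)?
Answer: -17835129/392 ≈ -45498.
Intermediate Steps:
v(l) = -3*(26 + l)/l (v(l) = -6*(l + 26)/(l + l) = -6*(26 + l)/(2*l) = -6*(26 + l)*1/(2*l) = -3*(26 + l)/l)
R = -225 (R = -⅑*2025 = -225)
U(164 + v(16), R) - (-51*(-123))*(5/7 - 2)² = (164 + (-3 - 78/16))*(-225) - (-51*(-123))*(5/7 - 2)² = (164 + (-3 - 78*1/16))*(-225) - 6273*(5*(⅐) - 2)² = (164 + (-3 - 39/8))*(-225) - 6273*(5/7 - 2)² = (164 - 63/8)*(-225) - 6273*(-9/7)² = (1249/8)*(-225) - 6273*81/49 = -281025/8 - 1*508113/49 = -281025/8 - 508113/49 = -17835129/392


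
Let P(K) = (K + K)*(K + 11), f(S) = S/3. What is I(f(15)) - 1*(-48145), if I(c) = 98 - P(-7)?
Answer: 48299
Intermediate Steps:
f(S) = S/3 (f(S) = S*(1/3) = S/3)
P(K) = 2*K*(11 + K) (P(K) = (2*K)*(11 + K) = 2*K*(11 + K))
I(c) = 154 (I(c) = 98 - 2*(-7)*(11 - 7) = 98 - 2*(-7)*4 = 98 - 1*(-56) = 98 + 56 = 154)
I(f(15)) - 1*(-48145) = 154 - 1*(-48145) = 154 + 48145 = 48299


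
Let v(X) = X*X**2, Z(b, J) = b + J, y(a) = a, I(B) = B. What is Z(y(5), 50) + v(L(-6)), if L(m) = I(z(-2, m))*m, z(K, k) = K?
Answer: 1783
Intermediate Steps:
Z(b, J) = J + b
L(m) = -2*m
v(X) = X**3
Z(y(5), 50) + v(L(-6)) = (50 + 5) + (-2*(-6))**3 = 55 + 12**3 = 55 + 1728 = 1783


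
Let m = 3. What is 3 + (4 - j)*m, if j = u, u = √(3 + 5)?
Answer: 15 - 6*√2 ≈ 6.5147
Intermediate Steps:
u = 2*√2 (u = √8 = 2*√2 ≈ 2.8284)
j = 2*√2 ≈ 2.8284
3 + (4 - j)*m = 3 + (4 - 2*√2)*3 = 3 + (12 - 6*√2) = 15 - 6*√2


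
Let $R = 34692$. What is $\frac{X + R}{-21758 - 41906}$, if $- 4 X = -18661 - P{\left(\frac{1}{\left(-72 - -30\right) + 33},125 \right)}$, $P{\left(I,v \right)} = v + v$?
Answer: $- \frac{157679}{254656} \approx -0.61918$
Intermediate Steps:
$P{\left(I,v \right)} = 2 v$
$X = \frac{18911}{4}$ ($X = - \frac{-18661 - 2 \cdot 125}{4} = - \frac{-18661 - 250}{4} = \left(- \frac{1}{4}\right) \left(-18911\right) = \frac{18911}{4} \approx 4727.8$)
$\frac{X + R}{-21758 - 41906} = \frac{\frac{18911}{4} + 34692}{-21758 - 41906} = \frac{157679}{4 \left(-63664\right)} = \frac{157679}{4} \left(- \frac{1}{63664}\right) = - \frac{157679}{254656}$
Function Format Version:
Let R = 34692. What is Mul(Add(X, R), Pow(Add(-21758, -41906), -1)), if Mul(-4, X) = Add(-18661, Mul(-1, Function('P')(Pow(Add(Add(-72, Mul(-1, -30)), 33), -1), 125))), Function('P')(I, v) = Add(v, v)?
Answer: Rational(-157679, 254656) ≈ -0.61918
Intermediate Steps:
Function('P')(I, v) = Mul(2, v)
X = Rational(18911, 4) (X = Mul(Rational(-1, 4), Add(-18661, Mul(-1, Mul(2, 125)))) = Mul(Rational(-1, 4), Add(-18661, Mul(-1, 250))) = Mul(Rational(-1, 4), Add(-18661, -250)) = Mul(Rational(-1, 4), -18911) = Rational(18911, 4) ≈ 4727.8)
Mul(Add(X, R), Pow(Add(-21758, -41906), -1)) = Mul(Add(Rational(18911, 4), 34692), Pow(Add(-21758, -41906), -1)) = Mul(Rational(157679, 4), Pow(-63664, -1)) = Mul(Rational(157679, 4), Rational(-1, 63664)) = Rational(-157679, 254656)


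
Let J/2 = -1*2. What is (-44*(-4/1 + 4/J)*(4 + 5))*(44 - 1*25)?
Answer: 37620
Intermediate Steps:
J = -4 (J = 2*(-1*2) = 2*(-2) = -4)
(-44*(-4/1 + 4/J)*(4 + 5))*(44 - 1*25) = (-44*(-4/1 + 4/(-4))*(4 + 5))*(44 - 1*25) = (-44*(-4*1 + 4*(-¼))*9)*(44 - 25) = -44*(-4 - 1)*9*19 = -(-220)*9*19 = -44*(-45)*19 = 1980*19 = 37620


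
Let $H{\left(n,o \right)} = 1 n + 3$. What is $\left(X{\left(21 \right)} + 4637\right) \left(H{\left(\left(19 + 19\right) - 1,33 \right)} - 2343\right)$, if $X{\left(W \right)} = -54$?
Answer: $-10554649$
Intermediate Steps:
$H{\left(n,o \right)} = 3 + n$ ($H{\left(n,o \right)} = n + 3 = 3 + n$)
$\left(X{\left(21 \right)} + 4637\right) \left(H{\left(\left(19 + 19\right) - 1,33 \right)} - 2343\right) = \left(-54 + 4637\right) \left(\left(3 + \left(\left(19 + 19\right) - 1\right)\right) - 2343\right) = 4583 \left(\left(3 + \left(38 - 1\right)\right) - 2343\right) = 4583 \left(\left(3 + 37\right) - 2343\right) = 4583 \left(40 - 2343\right) = 4583 \left(-2303\right) = -10554649$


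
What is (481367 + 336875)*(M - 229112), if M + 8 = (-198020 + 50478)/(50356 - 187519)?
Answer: -25714595963366356/137163 ≈ -1.8747e+11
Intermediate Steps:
M = -949762/137163 (M = -8 + (-198020 + 50478)/(50356 - 187519) = -8 - 147542/(-137163) = -8 - 147542*(-1/137163) = -8 + 147542/137163 = -949762/137163 ≈ -6.9243)
(481367 + 336875)*(M - 229112) = (481367 + 336875)*(-949762/137163 - 229112) = 818242*(-31426639018/137163) = -25714595963366356/137163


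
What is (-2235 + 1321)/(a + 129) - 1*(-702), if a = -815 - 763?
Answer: 1018112/1449 ≈ 702.63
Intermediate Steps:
a = -1578
(-2235 + 1321)/(a + 129) - 1*(-702) = (-2235 + 1321)/(-1578 + 129) - 1*(-702) = -914/(-1449) + 702 = -914*(-1/1449) + 702 = 914/1449 + 702 = 1018112/1449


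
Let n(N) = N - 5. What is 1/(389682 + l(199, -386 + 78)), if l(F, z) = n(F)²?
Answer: 1/427318 ≈ 2.3402e-6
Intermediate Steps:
n(N) = -5 + N
l(F, z) = (-5 + F)²
1/(389682 + l(199, -386 + 78)) = 1/(389682 + (-5 + 199)²) = 1/(389682 + 194²) = 1/(389682 + 37636) = 1/427318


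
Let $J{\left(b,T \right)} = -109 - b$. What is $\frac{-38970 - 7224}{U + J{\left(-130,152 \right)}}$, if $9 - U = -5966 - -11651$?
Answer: $\frac{15398}{1885} \approx 8.1687$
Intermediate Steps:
$U = -5676$ ($U = 9 - \left(-5966 - -11651\right) = 9 - \left(-5966 + 11651\right) = 9 - 5685 = -5676$)
$\frac{-38970 - 7224}{U + J{\left(-130,152 \right)}} = \frac{-38970 - 7224}{-5676 - -21} = - \frac{46194}{-5676 + \left(-109 + 130\right)} = - \frac{46194}{-5676 + 21} = - \frac{46194}{-5655} = \left(-46194\right) \left(- \frac{1}{5655}\right) = \frac{15398}{1885}$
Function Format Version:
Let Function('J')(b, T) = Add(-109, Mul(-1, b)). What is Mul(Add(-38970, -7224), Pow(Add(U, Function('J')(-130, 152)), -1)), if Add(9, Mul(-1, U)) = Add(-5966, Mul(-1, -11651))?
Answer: Rational(15398, 1885) ≈ 8.1687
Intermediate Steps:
U = -5676 (U = Add(9, Mul(-1, Add(-5966, Mul(-1, -11651)))) = Add(9, Mul(-1, Add(-5966, 11651))) = Add(9, Mul(-1, 5685)) = Add(9, -5685) = -5676)
Mul(Add(-38970, -7224), Pow(Add(U, Function('J')(-130, 152)), -1)) = Mul(Add(-38970, -7224), Pow(Add(-5676, Add(-109, Mul(-1, -130))), -1)) = Mul(-46194, Pow(Add(-5676, Add(-109, 130)), -1)) = Mul(-46194, Pow(Add(-5676, 21), -1)) = Mul(-46194, Pow(-5655, -1)) = Mul(-46194, Rational(-1, 5655)) = Rational(15398, 1885)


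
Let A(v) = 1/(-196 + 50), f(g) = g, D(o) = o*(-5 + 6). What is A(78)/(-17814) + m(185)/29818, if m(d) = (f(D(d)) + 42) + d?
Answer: 535788773/38775983196 ≈ 0.013818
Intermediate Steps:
D(o) = o (D(o) = o*1 = o)
m(d) = 42 + 2*d (m(d) = (d + 42) + d = (42 + d) + d = 42 + 2*d)
A(v) = -1/146 (A(v) = 1/(-146) = -1/146)
A(78)/(-17814) + m(185)/29818 = -1/146/(-17814) + (42 + 2*185)/29818 = -1/146*(-1/17814) + (42 + 370)*(1/29818) = 1/2600844 + 412*(1/29818) = 1/2600844 + 206/14909 = 535788773/38775983196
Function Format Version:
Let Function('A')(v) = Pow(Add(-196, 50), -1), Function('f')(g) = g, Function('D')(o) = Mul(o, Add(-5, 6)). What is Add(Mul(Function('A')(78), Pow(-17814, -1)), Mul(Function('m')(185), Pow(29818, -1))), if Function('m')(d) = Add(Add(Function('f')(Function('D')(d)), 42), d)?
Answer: Rational(535788773, 38775983196) ≈ 0.013818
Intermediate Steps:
Function('D')(o) = o (Function('D')(o) = Mul(o, 1) = o)
Function('m')(d) = Add(42, Mul(2, d)) (Function('m')(d) = Add(Add(d, 42), d) = Add(Add(42, d), d) = Add(42, Mul(2, d)))
Function('A')(v) = Rational(-1, 146) (Function('A')(v) = Pow(-146, -1) = Rational(-1, 146))
Add(Mul(Function('A')(78), Pow(-17814, -1)), Mul(Function('m')(185), Pow(29818, -1))) = Add(Mul(Rational(-1, 146), Pow(-17814, -1)), Mul(Add(42, Mul(2, 185)), Pow(29818, -1))) = Add(Mul(Rational(-1, 146), Rational(-1, 17814)), Mul(Add(42, 370), Rational(1, 29818))) = Add(Rational(1, 2600844), Mul(412, Rational(1, 29818))) = Add(Rational(1, 2600844), Rational(206, 14909)) = Rational(535788773, 38775983196)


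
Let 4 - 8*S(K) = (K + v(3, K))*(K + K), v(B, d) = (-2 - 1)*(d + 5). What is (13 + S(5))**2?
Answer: 32041/16 ≈ 2002.6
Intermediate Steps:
v(B, d) = -15 - 3*d (v(B, d) = -3*(5 + d) = -15 - 3*d)
S(K) = 1/2 - K*(-15 - 2*K)/4 (S(K) = 1/2 - (K + (-15 - 3*K))*(K + K)/8 = 1/2 - (-15 - 2*K)*2*K/8 = 1/2 - K*(-15 - 2*K)/4)
(13 + S(5))**2 = (13 + (1/2 + (1/2)*5**2 + (15/4)*5))**2 = (13 + (1/2 + (1/2)*25 + 75/4))**2 = (13 + (1/2 + 25/2 + 75/4))**2 = (13 + 127/4)**2 = (179/4)**2 = 32041/16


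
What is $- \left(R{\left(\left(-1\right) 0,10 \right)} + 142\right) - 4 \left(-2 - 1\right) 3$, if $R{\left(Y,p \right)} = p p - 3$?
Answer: $-8604$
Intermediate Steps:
$R{\left(Y,p \right)} = -3 + p^{2}$ ($R{\left(Y,p \right)} = p^{2} - 3 = -3 + p^{2}$)
$- \left(R{\left(\left(-1\right) 0,10 \right)} + 142\right) - 4 \left(-2 - 1\right) 3 = - \left(\left(-3 + 10^{2}\right) + 142\right) - 4 \left(-2 - 1\right) 3 = - \left(\left(-3 + 100\right) + 142\right) \left(-4\right) \left(-3\right) 3 = - \left(97 + 142\right) 12 \cdot 3 = - 239 \cdot 36 = \left(-1\right) 8604 = -8604$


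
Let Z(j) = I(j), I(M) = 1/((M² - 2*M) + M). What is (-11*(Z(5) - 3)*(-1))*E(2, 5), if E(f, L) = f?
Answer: -649/10 ≈ -64.900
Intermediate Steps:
I(M) = 1/(M² - M)
Z(j) = 1/(j*(-1 + j))
(-11*(Z(5) - 3)*(-1))*E(2, 5) = -11*(1/(5*(-1 + 5)) - 3)*(-1)*2 = -11*((⅕)/4 - 3)*(-1)*2 = -11*((⅕)*(¼) - 3)*(-1)*2 = -11*(1/20 - 3)*(-1)*2 = -(-649)*(-1)/20*2 = -11*59/20*2 = -649/20*2 = -649/10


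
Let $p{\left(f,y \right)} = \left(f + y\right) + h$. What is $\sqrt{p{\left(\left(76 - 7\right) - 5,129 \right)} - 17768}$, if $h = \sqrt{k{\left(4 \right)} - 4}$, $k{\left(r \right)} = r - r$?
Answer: $\sqrt{-17575 + 2 i} \approx 0.0075 + 132.57 i$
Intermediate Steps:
$k{\left(r \right)} = 0$
$h = 2 i$ ($h = \sqrt{0 - 4} = \sqrt{-4} = 2 i \approx 2.0 i$)
$p{\left(f,y \right)} = f + y + 2 i$ ($p{\left(f,y \right)} = \left(f + y\right) + 2 i = f + y + 2 i$)
$\sqrt{p{\left(\left(76 - 7\right) - 5,129 \right)} - 17768} = \sqrt{\left(\left(\left(76 - 7\right) - 5\right) + 129 + 2 i\right) - 17768} = \sqrt{\left(\left(69 - 5\right) + 129 + 2 i\right) - 17768} = \sqrt{\left(64 + 129 + 2 i\right) - 17768} = \sqrt{\left(193 + 2 i\right) - 17768} = \sqrt{-17575 + 2 i}$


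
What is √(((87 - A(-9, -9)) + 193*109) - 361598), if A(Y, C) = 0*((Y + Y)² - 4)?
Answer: I*√340474 ≈ 583.5*I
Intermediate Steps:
A(Y, C) = 0 (A(Y, C) = 0*((2*Y)² - 4) = 0*(4*Y² - 4) = 0*(-4 + 4*Y²) = 0)
√(((87 - A(-9, -9)) + 193*109) - 361598) = √(((87 - 1*0) + 193*109) - 361598) = √(((87 + 0) + 21037) - 361598) = √((87 + 21037) - 361598) = √(21124 - 361598) = √(-340474) = I*√340474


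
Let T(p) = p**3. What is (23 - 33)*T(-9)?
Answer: 7290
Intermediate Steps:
(23 - 33)*T(-9) = (23 - 33)*(-9)**3 = -10*(-729) = 7290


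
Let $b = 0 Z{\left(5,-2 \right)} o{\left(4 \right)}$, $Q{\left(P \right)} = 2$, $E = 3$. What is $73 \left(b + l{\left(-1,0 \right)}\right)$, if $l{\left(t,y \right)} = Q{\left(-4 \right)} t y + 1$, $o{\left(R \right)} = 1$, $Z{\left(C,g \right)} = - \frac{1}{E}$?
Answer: $73$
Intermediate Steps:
$Z{\left(C,g \right)} = - \frac{1}{3}$
$l{\left(t,y \right)} = 1 + 2 t y$ ($l{\left(t,y \right)} = 2 t y + 1 = 1 + 2 t y$)
$b = 0$ ($b = 0 \left(- \frac{1}{3}\right) 1 = 0 \cdot 1 = 0$)
$73 \left(b + l{\left(-1,0 \right)}\right) = 73 \left(0 + \left(1 + 2 \left(-1\right) 0\right)\right) = 73 \left(0 + \left(1 + 0\right)\right) = 73 \left(0 + 1\right) = 73 \cdot 1 = 73$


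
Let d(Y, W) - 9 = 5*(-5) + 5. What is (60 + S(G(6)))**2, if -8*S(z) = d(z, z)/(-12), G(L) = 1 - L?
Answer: 33051001/9216 ≈ 3586.3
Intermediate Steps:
d(Y, W) = -11 (d(Y, W) = 9 + (5*(-5) + 5) = 9 + (-25 + 5) = 9 - 20 = -11)
S(z) = -11/96 (S(z) = -(-11)/(8*(-12)) = -(-11)*(-1)/(8*12) = -1/8*11/12 = -11/96)
(60 + S(G(6)))**2 = (60 - 11/96)**2 = (5749/96)**2 = 33051001/9216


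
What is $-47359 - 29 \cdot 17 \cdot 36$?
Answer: $-65107$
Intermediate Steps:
$-47359 - 29 \cdot 17 \cdot 36 = -47359 - 493 \cdot 36 = -47359 - 17748 = -65107$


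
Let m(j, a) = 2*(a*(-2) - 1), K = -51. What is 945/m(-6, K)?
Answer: 945/202 ≈ 4.6782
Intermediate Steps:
m(j, a) = -2 - 4*a (m(j, a) = 2*(-2*a - 1) = 2*(-1 - 2*a) = -2 - 4*a)
945/m(-6, K) = 945/(-2 - 4*(-51)) = 945/(-2 + 204) = 945/202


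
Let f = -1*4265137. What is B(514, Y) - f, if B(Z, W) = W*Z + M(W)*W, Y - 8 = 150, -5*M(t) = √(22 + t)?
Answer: 4346349 - 948*√5/5 ≈ 4.3459e+6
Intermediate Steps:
M(t) = -√(22 + t)/5
Y = 158 (Y = 8 + 150 = 158)
B(Z, W) = W*Z - W*√(22 + W)/5 (B(Z, W) = W*Z + (-√(22 + W)/5)*W = W*Z - W*√(22 + W)/5)
f = -4265137
B(514, Y) - f = (⅕)*158*(-√(22 + 158) + 5*514) - 1*(-4265137) = (⅕)*158*(-√180 + 2570) + 4265137 = (⅕)*158*(-6*√5 + 2570) + 4265137 = (⅕)*158*(2570 - 6*√5) + 4265137 = (81212 - 948*√5/5) + 4265137 = 4346349 - 948*√5/5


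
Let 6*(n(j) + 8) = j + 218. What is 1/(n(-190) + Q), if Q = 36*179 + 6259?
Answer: 3/38099 ≈ 7.8742e-5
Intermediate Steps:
n(j) = 85/3 + j/6 (n(j) = -8 + (j + 218)/6 = -8 + (218 + j)/6 = -8 + (109/3 + j/6) = 85/3 + j/6)
Q = 12703 (Q = 6444 + 6259 = 12703)
1/(n(-190) + Q) = 1/((85/3 + (⅙)*(-190)) + 12703) = 1/((85/3 - 95/3) + 12703) = 1/(-10/3 + 12703) = 1/(38099/3) = 3/38099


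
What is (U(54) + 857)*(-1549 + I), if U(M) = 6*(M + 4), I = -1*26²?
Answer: -2681125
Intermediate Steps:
I = -676 (I = -1*676 = -676)
U(M) = 24 + 6*M (U(M) = 6*(4 + M) = 24 + 6*M)
(U(54) + 857)*(-1549 + I) = ((24 + 6*54) + 857)*(-1549 - 676) = ((24 + 324) + 857)*(-2225) = (348 + 857)*(-2225) = 1205*(-2225) = -2681125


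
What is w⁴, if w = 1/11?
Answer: 1/14641 ≈ 6.8301e-5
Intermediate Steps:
w = 1/11 ≈ 0.090909
w⁴ = (1/11)⁴ = 1/14641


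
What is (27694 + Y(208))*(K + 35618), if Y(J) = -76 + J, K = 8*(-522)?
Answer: 874905092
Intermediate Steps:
K = -4176
(27694 + Y(208))*(K + 35618) = (27694 + (-76 + 208))*(-4176 + 35618) = (27694 + 132)*31442 = 27826*31442 = 874905092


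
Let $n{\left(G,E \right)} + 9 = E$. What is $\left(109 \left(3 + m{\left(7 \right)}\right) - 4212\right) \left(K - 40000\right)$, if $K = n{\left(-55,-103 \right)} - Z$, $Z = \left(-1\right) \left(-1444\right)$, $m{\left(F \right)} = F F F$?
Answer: $-1392209112$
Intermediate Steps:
$n{\left(G,E \right)} = -9 + E$
$m{\left(F \right)} = F^{3}$ ($m{\left(F \right)} = F^{2} F = F^{3}$)
$Z = 1444$
$K = -1556$ ($K = \left(-9 - 103\right) - 1444 = -112 - 1444 = -1556$)
$\left(109 \left(3 + m{\left(7 \right)}\right) - 4212\right) \left(K - 40000\right) = \left(109 \left(3 + 7^{3}\right) - 4212\right) \left(-1556 - 40000\right) = \left(109 \left(3 + 343\right) - 4212\right) \left(-41556\right) = \left(109 \cdot 346 - 4212\right) \left(-41556\right) = \left(37714 - 4212\right) \left(-41556\right) = 33502 \left(-41556\right) = -1392209112$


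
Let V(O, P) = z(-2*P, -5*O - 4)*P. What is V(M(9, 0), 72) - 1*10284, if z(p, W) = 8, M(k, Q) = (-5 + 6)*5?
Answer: -9708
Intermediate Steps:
M(k, Q) = 5 (M(k, Q) = 1*5 = 5)
V(O, P) = 8*P
V(M(9, 0), 72) - 1*10284 = 8*72 - 1*10284 = 576 - 10284 = -9708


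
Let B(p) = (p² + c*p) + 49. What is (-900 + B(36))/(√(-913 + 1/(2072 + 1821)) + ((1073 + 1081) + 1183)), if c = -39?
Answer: -12458312419/43354324425 + 1918*I*√3459230261/43354324425 ≈ -0.28736 + 0.002602*I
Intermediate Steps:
B(p) = 49 + p² - 39*p (B(p) = (p² - 39*p) + 49 = 49 + p² - 39*p)
(-900 + B(36))/(√(-913 + 1/(2072 + 1821)) + ((1073 + 1081) + 1183)) = (-900 + (49 + 36² - 39*36))/(√(-913 + 1/(2072 + 1821)) + ((1073 + 1081) + 1183)) = (-900 + (49 + 1296 - 1404))/(√(-913 + 1/3893) + (2154 + 1183)) = (-900 - 59)/(√(-913 + 1/3893) + 3337) = -959/(√(-3554308/3893) + 3337) = -959/(2*I*√3459230261/3893 + 3337) = -959/(3337 + 2*I*√3459230261/3893)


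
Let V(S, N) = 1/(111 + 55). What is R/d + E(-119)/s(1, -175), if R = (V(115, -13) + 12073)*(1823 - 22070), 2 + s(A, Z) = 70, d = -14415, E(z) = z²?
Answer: 883348747/51460 ≈ 17166.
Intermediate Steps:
V(S, N) = 1/166
s(A, Z) = 68 (s(A, Z) = -2 + 70 = 68)
R = -40577397393/166 (R = (1/166 + 12073)*(1823 - 22070) = (2004119/166)*(-20247) = -40577397393/166 ≈ -2.4444e+8)
R/d + E(-119)/s(1, -175) = -40577397393/166/(-14415) + (-119)²/68 = -40577397393/166*(-1/14415) + 14161*(1/68) = 436316101/25730 + 833/4 = 883348747/51460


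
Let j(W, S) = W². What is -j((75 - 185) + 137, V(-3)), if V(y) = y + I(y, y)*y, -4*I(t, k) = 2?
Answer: -729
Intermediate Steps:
I(t, k) = -½ (I(t, k) = -¼*2 = -½)
V(y) = y/2 (V(y) = y - y/2 = y/2)
-j((75 - 185) + 137, V(-3)) = -((75 - 185) + 137)² = -(-110 + 137)² = -1*27² = -1*729 = -729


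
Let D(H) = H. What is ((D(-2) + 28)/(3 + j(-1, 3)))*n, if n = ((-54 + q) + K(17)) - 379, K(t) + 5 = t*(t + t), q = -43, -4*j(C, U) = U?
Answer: 10088/9 ≈ 1120.9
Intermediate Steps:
j(C, U) = -U/4
K(t) = -5 + 2*t² (K(t) = -5 + t*(t + t) = -5 + t*(2*t) = -5 + 2*t²)
n = 97 (n = ((-54 - 43) + (-5 + 2*17²)) - 379 = (-97 + (-5 + 2*289)) - 379 = (-97 + (-5 + 578)) - 379 = (-97 + 573) - 379 = 476 - 379 = 97)
((D(-2) + 28)/(3 + j(-1, 3)))*n = ((-2 + 28)/(3 - ¼*3))*97 = (26/(3 - ¾))*97 = (26/(9/4))*97 = (26*(4/9))*97 = (104/9)*97 = 10088/9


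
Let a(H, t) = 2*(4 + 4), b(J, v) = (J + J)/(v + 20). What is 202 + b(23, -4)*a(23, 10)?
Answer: 248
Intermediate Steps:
b(J, v) = 2*J/(20 + v) (b(J, v) = (2*J)/(20 + v) = 2*J/(20 + v))
a(H, t) = 16 (a(H, t) = 2*8 = 16)
202 + b(23, -4)*a(23, 10) = 202 + (2*23/(20 - 4))*16 = 202 + (2*23/16)*16 = 202 + (2*23*(1/16))*16 = 202 + (23/8)*16 = 202 + 46 = 248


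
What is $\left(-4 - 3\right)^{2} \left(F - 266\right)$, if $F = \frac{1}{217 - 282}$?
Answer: $- \frac{847259}{65} \approx -13035.0$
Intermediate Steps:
$F = - \frac{1}{65}$ ($F = \frac{1}{-65} = - \frac{1}{65} \approx -0.015385$)
$\left(-4 - 3\right)^{2} \left(F - 266\right) = \left(-4 - 3\right)^{2} \left(- \frac{1}{65} - 266\right) = \left(-7\right)^{2} \left(- \frac{1}{65} - 266\right) = 49 \left(- \frac{17291}{65}\right) = - \frac{847259}{65}$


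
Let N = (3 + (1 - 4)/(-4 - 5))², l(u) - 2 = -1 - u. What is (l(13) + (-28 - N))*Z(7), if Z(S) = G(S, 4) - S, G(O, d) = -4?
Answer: 5060/9 ≈ 562.22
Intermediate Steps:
l(u) = 1 - u (l(u) = 2 + (-1 - u) = 1 - u)
Z(S) = -4 - S
N = 100/9 (N = (3 - 3/(-9))² = (3 - 3*(-⅑))² = (3 + ⅓)² = (10/3)² = 100/9 ≈ 11.111)
(l(13) + (-28 - N))*Z(7) = ((1 - 1*13) + (-28 - 1*100/9))*(-4 - 1*7) = ((1 - 13) + (-28 - 100/9))*(-4 - 7) = (-12 - 352/9)*(-11) = -460/9*(-11) = 5060/9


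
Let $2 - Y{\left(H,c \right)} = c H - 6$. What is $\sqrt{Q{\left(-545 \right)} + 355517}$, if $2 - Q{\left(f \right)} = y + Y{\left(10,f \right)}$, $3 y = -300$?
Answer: $\sqrt{350161} \approx 591.74$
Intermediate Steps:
$y = -100$ ($y = \frac{1}{3} \left(-300\right) = -100$)
$Y{\left(H,c \right)} = 8 - H c$ ($Y{\left(H,c \right)} = 2 - \left(c H - 6\right) = 2 - \left(H c - 6\right) = 2 - \left(-6 + H c\right) = 8 - H c$)
$Q{\left(f \right)} = 94 + 10 f$ ($Q{\left(f \right)} = 2 - \left(-100 + \left(8 - 10 f\right)\right) = 2 - \left(-100 - \left(-8 + 10 f\right)\right) = 2 - \left(-92 - 10 f\right) = 2 + \left(92 + 10 f\right) = 94 + 10 f$)
$\sqrt{Q{\left(-545 \right)} + 355517} = \sqrt{\left(94 + 10 \left(-545\right)\right) + 355517} = \sqrt{\left(94 - 5450\right) + 355517} = \sqrt{-5356 + 355517} = \sqrt{350161}$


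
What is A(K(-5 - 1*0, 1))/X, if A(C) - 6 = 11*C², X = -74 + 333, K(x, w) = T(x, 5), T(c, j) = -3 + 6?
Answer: 15/37 ≈ 0.40541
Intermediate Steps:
T(c, j) = 3
K(x, w) = 3
X = 259
A(C) = 6 + 11*C²
A(K(-5 - 1*0, 1))/X = (6 + 11*3²)/259 = (6 + 11*9)*(1/259) = (6 + 99)*(1/259) = 105*(1/259) = 15/37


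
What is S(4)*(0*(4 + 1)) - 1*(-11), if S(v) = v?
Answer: 11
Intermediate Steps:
S(4)*(0*(4 + 1)) - 1*(-11) = 4*(0*(4 + 1)) - 1*(-11) = 4*(0*5) + 11 = 4*0 + 11 = 0 + 11 = 11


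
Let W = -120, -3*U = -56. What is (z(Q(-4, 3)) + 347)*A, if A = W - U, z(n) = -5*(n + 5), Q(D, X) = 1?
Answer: -131872/3 ≈ -43957.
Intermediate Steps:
U = 56/3 (U = -⅓*(-56) = 56/3 ≈ 18.667)
z(n) = -25 - 5*n (z(n) = -5*(5 + n) = -25 - 5*n)
A = -416/3 (A = -120 - 1*56/3 = -120 - 56/3 = -416/3 ≈ -138.67)
(z(Q(-4, 3)) + 347)*A = ((-25 - 5*1) + 347)*(-416/3) = ((-25 - 5) + 347)*(-416/3) = (-30 + 347)*(-416/3) = 317*(-416/3) = -131872/3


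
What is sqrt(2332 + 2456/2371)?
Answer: 2*sqrt(3278872497)/2371 ≈ 48.302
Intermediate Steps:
sqrt(2332 + 2456/2371) = sqrt(5531628/2371) = 2*sqrt(3278872497)/2371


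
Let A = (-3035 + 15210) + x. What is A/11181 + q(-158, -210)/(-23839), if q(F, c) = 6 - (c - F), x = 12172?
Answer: 579759635/266543859 ≈ 2.1751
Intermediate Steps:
A = 24347 (A = (-3035 + 15210) + 12172 = 12175 + 12172 = 24347)
q(F, c) = 6 + F - c (q(F, c) = 6 + (F - c) = 6 + F - c)
A/11181 + q(-158, -210)/(-23839) = 24347/11181 + (6 - 158 - 1*(-210))/(-23839) = 24347*(1/11181) + (6 - 158 + 210)*(-1/23839) = 24347/11181 + 58*(-1/23839) = 24347/11181 - 58/23839 = 579759635/266543859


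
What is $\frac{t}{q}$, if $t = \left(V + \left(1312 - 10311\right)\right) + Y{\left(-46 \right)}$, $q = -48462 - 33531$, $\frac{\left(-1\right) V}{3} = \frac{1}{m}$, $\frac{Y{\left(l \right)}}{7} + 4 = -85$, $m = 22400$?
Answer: $\frac{215532803}{1836643200} \approx 0.11735$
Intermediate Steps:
$Y{\left(l \right)} = -623$ ($Y{\left(l \right)} = -28 + 7 \left(-85\right) = -28 - 595 = -623$)
$V = - \frac{3}{22400} \approx -0.00013393$
$q = -81993$ ($q = -48462 - 33531 = -81993$)
$t = - \frac{215532803}{22400}$ ($t = \left(- \frac{3}{22400} + \left(1312 - 10311\right)\right) - 623 = \left(- \frac{3}{22400} - 8999\right) - 623 = - \frac{201577603}{22400} - 623 = - \frac{215532803}{22400} \approx -9622.0$)
$\frac{t}{q} = - \frac{215532803}{22400 \left(-81993\right)} = \left(- \frac{215532803}{22400}\right) \left(- \frac{1}{81993}\right) = \frac{215532803}{1836643200}$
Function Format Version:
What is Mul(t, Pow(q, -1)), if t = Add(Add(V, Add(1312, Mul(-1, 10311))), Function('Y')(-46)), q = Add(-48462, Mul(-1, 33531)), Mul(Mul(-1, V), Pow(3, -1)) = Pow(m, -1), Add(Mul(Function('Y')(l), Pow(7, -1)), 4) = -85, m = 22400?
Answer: Rational(215532803, 1836643200) ≈ 0.11735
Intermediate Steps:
Function('Y')(l) = -623 (Function('Y')(l) = Add(-28, Mul(7, -85)) = Add(-28, -595) = -623)
V = Rational(-3, 22400) (V = Mul(-3, Pow(22400, -1)) = Mul(-3, Rational(1, 22400)) = Rational(-3, 22400) ≈ -0.00013393)
q = -81993 (q = Add(-48462, -33531) = -81993)
t = Rational(-215532803, 22400) (t = Add(Add(Rational(-3, 22400), Add(1312, Mul(-1, 10311))), -623) = Add(Add(Rational(-3, 22400), Add(1312, -10311)), -623) = Add(Add(Rational(-3, 22400), -8999), -623) = Add(Rational(-201577603, 22400), -623) = Rational(-215532803, 22400) ≈ -9622.0)
Mul(t, Pow(q, -1)) = Mul(Rational(-215532803, 22400), Pow(-81993, -1)) = Mul(Rational(-215532803, 22400), Rational(-1, 81993)) = Rational(215532803, 1836643200)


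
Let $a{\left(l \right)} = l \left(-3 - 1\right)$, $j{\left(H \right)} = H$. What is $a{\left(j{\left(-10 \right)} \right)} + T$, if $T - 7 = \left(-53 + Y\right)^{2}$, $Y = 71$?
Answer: $371$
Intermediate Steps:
$a{\left(l \right)} = - 4 l$ ($a{\left(l \right)} = l \left(-4\right) = - 4 l$)
$T = 331$ ($T = 7 + \left(-53 + 71\right)^{2} = 7 + 18^{2} = 7 + 324 = 331$)
$a{\left(j{\left(-10 \right)} \right)} + T = \left(-4\right) \left(-10\right) + 331 = 40 + 331 = 371$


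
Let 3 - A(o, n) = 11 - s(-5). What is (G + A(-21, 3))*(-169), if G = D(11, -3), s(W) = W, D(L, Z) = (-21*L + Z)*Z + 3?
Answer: -116948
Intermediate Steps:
D(L, Z) = 3 + Z*(Z - 21*L) (D(L, Z) = (Z - 21*L)*Z + 3 = Z*(Z - 21*L) + 3 = 3 + Z*(Z - 21*L))
G = 705 (G = 3 + (-3)² - 21*11*(-3) = 3 + 9 + 693 = 705)
A(o, n) = -13 (A(o, n) = 3 - (11 - 1*(-5)) = 3 - (11 + 5) = 3 - 1*16 = 3 - 16 = -13)
(G + A(-21, 3))*(-169) = (705 - 13)*(-169) = 692*(-169) = -116948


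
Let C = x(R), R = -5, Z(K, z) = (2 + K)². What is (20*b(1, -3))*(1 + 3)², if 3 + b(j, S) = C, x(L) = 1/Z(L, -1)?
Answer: -8320/9 ≈ -924.44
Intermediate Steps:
R = -5 (R = -1*5 = -5)
x(L) = (2 + L)⁻² (x(L) = 1/((2 + L)²) = (2 + L)⁻²)
C = ⅑ (C = (2 - 5)⁻² = (-3)⁻² = ⅑ ≈ 0.11111)
b(j, S) = -26/9 (b(j, S) = -3 + ⅑ = -26/9)
(20*b(1, -3))*(1 + 3)² = (20*(-26/9))*(1 + 3)² = -520/9*4² = -520/9*16 = -8320/9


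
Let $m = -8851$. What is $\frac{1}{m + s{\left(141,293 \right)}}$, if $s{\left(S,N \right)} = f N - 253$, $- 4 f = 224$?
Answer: $- \frac{1}{25512} \approx -3.9197 \cdot 10^{-5}$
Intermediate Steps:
$f = -56$ ($f = \left(- \frac{1}{4}\right) 224 = -56$)
$s{\left(S,N \right)} = -253 - 56 N$ ($s{\left(S,N \right)} = - 56 N - 253 = -253 - 56 N$)
$\frac{1}{m + s{\left(141,293 \right)}} = \frac{1}{-8851 - 16661} = \frac{1}{-25512} = - \frac{1}{25512}$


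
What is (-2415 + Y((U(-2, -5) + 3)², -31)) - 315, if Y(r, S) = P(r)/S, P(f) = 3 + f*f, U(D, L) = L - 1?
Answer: -84714/31 ≈ -2732.7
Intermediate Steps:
U(D, L) = -1 + L
P(f) = 3 + f²
Y(r, S) = (3 + r²)/S
(-2415 + Y((U(-2, -5) + 3)², -31)) - 315 = (-2415 + (3 + (((-1 - 5) + 3)²)²)/(-31)) - 315 = (-2415 - (3 + ((-6 + 3)²)²)/31) - 315 = (-2415 - (3 + ((-3)²)²)/31) - 315 = (-2415 - (3 + 9²)/31) - 315 = (-2415 - (3 + 81)/31) - 315 = (-2415 - 1/31*84) - 315 = (-2415 - 84/31) - 315 = -74949/31 - 315 = -84714/31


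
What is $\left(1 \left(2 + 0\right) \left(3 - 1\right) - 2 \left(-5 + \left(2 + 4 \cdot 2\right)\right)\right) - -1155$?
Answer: $1149$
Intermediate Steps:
$\left(1 \left(2 + 0\right) \left(3 - 1\right) - 2 \left(-5 + \left(2 + 4 \cdot 2\right)\right)\right) - -1155 = \left(1 \cdot 2 \cdot 2 - 2 \left(-5 + \left(2 + 8\right)\right)\right) + 1155 = \left(1 \cdot 4 - 2 \left(-5 + 10\right)\right) + 1155 = \left(4 - 10\right) + 1155 = -6 + 1155 = 1149$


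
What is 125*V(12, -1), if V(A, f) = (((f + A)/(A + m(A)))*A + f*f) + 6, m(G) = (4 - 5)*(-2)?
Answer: 14375/7 ≈ 2053.6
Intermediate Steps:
m(G) = 2 (m(G) = -1*(-2) = 2)
V(A, f) = 6 + f² + A*(A + f)/(2 + A) (V(A, f) = (((f + A)/(A + 2))*A + f*f) + 6 = (((A + f)/(2 + A))*A + f²) + 6 = (A*(A + f)/(2 + A) + f²) + 6 = (f² + A*(A + f)/(2 + A)) + 6 = 6 + f² + A*(A + f)/(2 + A))
125*V(12, -1) = 125*((12 + 12² + 2*(-1)² + 6*12 + 12*(-1) + 12*(-1)²)/(2 + 12)) = 125*((12 + 144 + 2*1 + 72 - 12 + 12*1)/14) = 125*((12 + 144 + 2 + 72 - 12 + 12)/14) = 125*((1/14)*230) = 125*(115/7) = 14375/7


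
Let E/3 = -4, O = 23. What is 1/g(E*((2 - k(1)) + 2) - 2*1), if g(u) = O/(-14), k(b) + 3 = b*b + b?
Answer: -14/23 ≈ -0.60870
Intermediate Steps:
E = -12 (E = 3*(-4) = -12)
k(b) = -3 + b + b² (k(b) = -3 + (b*b + b) = -3 + (b² + b) = -3 + (b + b²) = -3 + b + b²)
g(u) = -23/14 (g(u) = 23/(-14) = 23*(-1/14) = -23/14)
1/g(E*((2 - k(1)) + 2) - 2*1) = 1/(-23/14) = -14/23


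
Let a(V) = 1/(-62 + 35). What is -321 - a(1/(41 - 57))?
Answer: -8666/27 ≈ -320.96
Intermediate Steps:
a(V) = -1/27 (a(V) = 1/(-27) = -1/27)
-321 - a(1/(41 - 57)) = -321 - 1*(-1/27) = -321 + 1/27 = -8666/27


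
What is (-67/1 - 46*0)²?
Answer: 4489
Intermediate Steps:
(-67/1 - 46*0)² = (-67*1 + 0)² = (-67 + 0)² = (-67)² = 4489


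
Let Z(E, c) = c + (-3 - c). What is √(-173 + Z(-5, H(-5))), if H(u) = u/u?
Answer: 4*I*√11 ≈ 13.266*I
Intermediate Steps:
H(u) = 1
Z(E, c) = -3
√(-173 + Z(-5, H(-5))) = √(-173 - 3) = √(-176) = 4*I*√11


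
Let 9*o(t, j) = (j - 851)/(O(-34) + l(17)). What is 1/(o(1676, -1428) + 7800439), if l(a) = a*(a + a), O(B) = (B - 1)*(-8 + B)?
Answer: 18432/143777689369 ≈ 1.2820e-7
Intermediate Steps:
O(B) = (-1 + B)*(-8 + B)
l(a) = 2*a² (l(a) = a*(2*a) = 2*a²)
o(t, j) = -851/18432 + j/18432 (o(t, j) = ((j - 851)/((8 + (-34)² - 9*(-34)) + 2*17²))/9 = ((-851 + j)/((8 + 1156 + 306) + 2*289))/9 = ((-851 + j)/(1470 + 578))/9 = ((-851 + j)/2048)/9 = ((-851 + j)*(1/2048))/9 = (-851/2048 + j/2048)/9 = -851/18432 + j/18432)
1/(o(1676, -1428) + 7800439) = 1/((-851/18432 + (1/18432)*(-1428)) + 7800439) = 1/((-851/18432 - 119/1536) + 7800439) = 1/(-2279/18432 + 7800439) = 1/(143777689369/18432) = 18432/143777689369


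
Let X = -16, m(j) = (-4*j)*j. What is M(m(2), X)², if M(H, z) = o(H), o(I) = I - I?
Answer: 0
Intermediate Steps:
m(j) = -4*j²
o(I) = 0
M(H, z) = 0
M(m(2), X)² = 0² = 0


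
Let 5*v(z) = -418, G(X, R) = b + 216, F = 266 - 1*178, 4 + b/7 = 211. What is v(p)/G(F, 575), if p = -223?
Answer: -418/8325 ≈ -0.050210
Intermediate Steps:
b = 1449 (b = -28 + 7*211 = -28 + 1477 = 1449)
F = 88 (F = 266 - 178 = 88)
G(X, R) = 1665 (G(X, R) = 1449 + 216 = 1665)
v(z) = -418/5 (v(z) = (⅕)*(-418) = -418/5)
v(p)/G(F, 575) = -418/5/1665 = -418/5*1/1665 = -418/8325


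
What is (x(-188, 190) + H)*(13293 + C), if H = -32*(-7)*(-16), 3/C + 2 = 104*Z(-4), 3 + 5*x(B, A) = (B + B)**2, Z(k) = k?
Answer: 62360274033/190 ≈ 3.2821e+8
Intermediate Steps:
x(B, A) = -3/5 + 4*B**2/5 (x(B, A) = -3/5 + (B + B)**2/5 = -3/5 + (2*B)**2/5 = -3/5 + (4*B**2)/5 = -3/5 + 4*B**2/5)
C = -3/418 (C = 3/(-2 + 104*(-4)) = 3/(-2 - 416) = 3/(-418) = 3*(-1/418) = -3/418 ≈ -0.0071770)
H = -3584 (H = 224*(-16) = -3584)
(x(-188, 190) + H)*(13293 + C) = ((-3/5 + (4/5)*(-188)**2) - 3584)*(13293 - 3/418) = ((-3/5 + (4/5)*35344) - 3584)*(5556471/418) = ((-3/5 + 141376/5) - 3584)*(5556471/418) = (141373/5 - 3584)*(5556471/418) = (123453/5)*(5556471/418) = 62360274033/190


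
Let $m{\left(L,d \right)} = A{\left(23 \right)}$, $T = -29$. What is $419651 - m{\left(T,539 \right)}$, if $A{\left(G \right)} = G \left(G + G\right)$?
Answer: $418593$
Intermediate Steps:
$A{\left(G \right)} = 2 G^{2}$ ($A{\left(G \right)} = G 2 G = 2 G^{2}$)
$m{\left(L,d \right)} = 1058$ ($m{\left(L,d \right)} = 2 \cdot 23^{2} = 2 \cdot 529 = 1058$)
$419651 - m{\left(T,539 \right)} = 419651 - 1058 = 418593$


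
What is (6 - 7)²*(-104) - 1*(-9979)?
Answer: 9875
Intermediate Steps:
(6 - 7)²*(-104) - 1*(-9979) = (-1)²*(-104) + 9979 = 1*(-104) + 9979 = -104 + 9979 = 9875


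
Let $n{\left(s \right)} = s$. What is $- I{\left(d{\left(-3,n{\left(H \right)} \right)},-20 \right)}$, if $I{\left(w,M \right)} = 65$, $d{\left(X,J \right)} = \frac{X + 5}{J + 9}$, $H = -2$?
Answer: $-65$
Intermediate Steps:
$d{\left(X,J \right)} = \frac{5 + X}{9 + J}$
$- I{\left(d{\left(-3,n{\left(H \right)} \right)},-20 \right)} = \left(-1\right) 65 = -65$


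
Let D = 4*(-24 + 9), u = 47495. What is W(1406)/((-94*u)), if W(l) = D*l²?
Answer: 11861016/446453 ≈ 26.567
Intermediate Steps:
D = -60 (D = 4*(-15) = -60)
W(l) = -60*l²
W(1406)/((-94*u)) = (-60*1406²)/((-94*47495)) = -60*1976836/(-4464530) = -118610160*(-1/4464530) = 11861016/446453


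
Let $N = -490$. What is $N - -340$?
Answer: $-150$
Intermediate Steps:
$N - -340 = -490 - -340 = -490 + 340 = -150$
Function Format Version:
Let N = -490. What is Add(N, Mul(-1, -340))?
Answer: -150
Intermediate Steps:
Add(N, Mul(-1, -340)) = Add(-490, Mul(-1, -340)) = Add(-490, 340) = -150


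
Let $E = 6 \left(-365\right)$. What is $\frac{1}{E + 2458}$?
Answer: $\frac{1}{268} \approx 0.0037313$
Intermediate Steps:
$E = -2190$
$\frac{1}{E + 2458} = \frac{1}{-2190 + 2458} = \frac{1}{268}$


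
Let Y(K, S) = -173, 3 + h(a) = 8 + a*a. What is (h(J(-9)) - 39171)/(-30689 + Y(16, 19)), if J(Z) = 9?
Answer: 39085/30862 ≈ 1.2664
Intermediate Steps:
h(a) = 5 + a**2 (h(a) = -3 + (8 + a*a) = -3 + (8 + a**2) = 5 + a**2)
(h(J(-9)) - 39171)/(-30689 + Y(16, 19)) = ((5 + 9**2) - 39171)/(-30689 - 173) = ((5 + 81) - 39171)/(-30862) = (86 - 39171)*(-1/30862) = -39085*(-1/30862) = 39085/30862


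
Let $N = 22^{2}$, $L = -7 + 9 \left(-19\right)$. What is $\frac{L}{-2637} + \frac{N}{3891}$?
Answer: $\frac{656302}{3420189} \approx 0.19189$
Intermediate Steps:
$L = -178$ ($L = -7 - 171 = -178$)
$N = 484$
$\frac{L}{-2637} + \frac{N}{3891} = - \frac{178}{-2637} + \frac{484}{3891} = \left(-178\right) \left(- \frac{1}{2637}\right) + 484 \cdot \frac{1}{3891} = \frac{178}{2637} + \frac{484}{3891} = \frac{656302}{3420189}$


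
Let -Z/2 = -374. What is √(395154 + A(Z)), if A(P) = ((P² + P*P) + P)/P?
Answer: √396651 ≈ 629.80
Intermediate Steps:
Z = 748 (Z = -2*(-374) = 748)
A(P) = (P + 2*P²)/P (A(P) = ((P² + P²) + P)/P = (2*P² + P)/P = (P + 2*P²)/P)
√(395154 + A(Z)) = √(395154 + (1 + 2*748)) = √(395154 + (1 + 1496)) = √(395154 + 1497) = √396651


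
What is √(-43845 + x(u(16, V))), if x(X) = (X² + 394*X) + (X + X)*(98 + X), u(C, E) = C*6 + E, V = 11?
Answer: 8*√838 ≈ 231.59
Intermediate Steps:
u(C, E) = E + 6*C (u(C, E) = 6*C + E = E + 6*C)
x(X) = X² + 394*X + 2*X*(98 + X) (x(X) = (X² + 394*X) + (2*X)*(98 + X) = (X² + 394*X) + 2*X*(98 + X) = X² + 394*X + 2*X*(98 + X))
√(-43845 + x(u(16, V))) = √(-43845 + (11 + 6*16)*(590 + 3*(11 + 6*16))) = √(-43845 + (11 + 96)*(590 + 3*(11 + 96))) = √(-43845 + 107*(590 + 3*107)) = √(-43845 + 107*(590 + 321)) = √(-43845 + 107*911) = √(-43845 + 97477) = √53632 = 8*√838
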